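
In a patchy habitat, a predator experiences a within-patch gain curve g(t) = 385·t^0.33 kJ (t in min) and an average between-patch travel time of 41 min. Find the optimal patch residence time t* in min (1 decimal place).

20.2 min

By the marginal value theorem, leave when the instantaneous gain rate g'(t) equals the habitat-wide average g(t)/(T + t).
g'(t) = 0.33·385·t^-0.67. Setting 0.33·385·t^-0.67 = 385·t^0.33/(41+t) gives 0.33(41+t) = t, so 0.67·t = 0.33×41.
t* = 0.33×41/0.67 = 20.19 min.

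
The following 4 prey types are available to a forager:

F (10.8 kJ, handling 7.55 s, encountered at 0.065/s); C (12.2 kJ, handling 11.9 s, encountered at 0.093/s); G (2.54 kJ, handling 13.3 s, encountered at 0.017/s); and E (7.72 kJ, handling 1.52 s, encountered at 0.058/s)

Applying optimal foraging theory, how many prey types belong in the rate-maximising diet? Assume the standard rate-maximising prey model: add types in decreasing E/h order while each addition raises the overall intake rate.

Profitabilities (E/h, kJ/s): E 5.08, F 1.43, C 1.03, G 0.191. Add prey in this order while the next type's profitability exceeds the intake rate on those already taken.
Rate on top 1: 0.4115. F: 1.43 > 0.4115 → include.
Rate on top 2: 0.7282. C: 1.03 > 0.7282 → include.
Rate on top 3: 0.8506. G: 0.191 < 0.8506 → exclude; stop.
Optimal diet: E, F, C — 3 of 4 types.

3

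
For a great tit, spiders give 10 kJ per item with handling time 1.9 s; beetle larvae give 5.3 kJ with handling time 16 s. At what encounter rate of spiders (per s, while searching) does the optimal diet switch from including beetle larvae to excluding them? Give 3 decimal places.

Drop beetle larvae once their profitability E₂/h₂ falls below the rate achievable on spiders alone: E₂/h₂ = λE₁/(1 + λh₁).
Solve for λ: λE₁h₂ = E₂(1 + λh₁) → λ(E₁h₂ − E₂h₁) = E₂ → λ = E₂/(E₁h₂ − E₂h₁).
λ = 5.3/(10×16 − 5.3×1.9) = 5.3/149.9 = 0.03535 per s.

0.035 per s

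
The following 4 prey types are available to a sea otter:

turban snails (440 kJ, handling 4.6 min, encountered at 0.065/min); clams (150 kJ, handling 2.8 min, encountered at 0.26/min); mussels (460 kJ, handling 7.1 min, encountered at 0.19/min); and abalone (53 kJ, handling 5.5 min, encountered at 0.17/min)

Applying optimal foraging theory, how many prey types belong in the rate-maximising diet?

3

E/h in descending order: turban snails 95.7, mussels 64.8, clams 53.6, abalone 9.64 kJ/min. The optimal diet is the largest prefix of this list for which every included type satisfies E_i/h_i > R on the types above it.
Rate on top 1: 22.02. mussels: 64.8 > 22.02 → include.
Rate on top 2: 43.81. clams: 53.6 > 43.81 → include.
Rate on top 3: 45.91. abalone: 9.64 < 45.91 → exclude; stop.
Optimal diet: turban snails, mussels, clams — 3 of 4 types.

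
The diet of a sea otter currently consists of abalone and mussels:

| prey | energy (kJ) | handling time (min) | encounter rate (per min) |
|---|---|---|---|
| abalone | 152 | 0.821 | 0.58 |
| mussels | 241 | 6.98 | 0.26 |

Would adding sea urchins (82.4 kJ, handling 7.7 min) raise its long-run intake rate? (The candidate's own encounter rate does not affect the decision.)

No

Current rate: (0.58×152 + 0.26×241)/(1 + 0.58×0.821 + 0.26×6.98) = 45.83 kJ/min.
Profitability of sea urchins: 82.4/7.7 = 10.7 kJ/min.
10.7 < 45.83, so adding sea urchins would lower the average — exclude it.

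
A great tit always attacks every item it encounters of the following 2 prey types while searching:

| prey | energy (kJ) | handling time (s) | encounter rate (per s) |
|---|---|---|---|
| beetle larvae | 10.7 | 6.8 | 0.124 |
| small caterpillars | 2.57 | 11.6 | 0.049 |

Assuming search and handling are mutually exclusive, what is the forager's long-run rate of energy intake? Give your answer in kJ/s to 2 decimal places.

0.60 kJ/s

R = Σλ_iE_i / (1 + Σλ_ih_i)
Numerator: 0.124×10.7 + 0.049×2.57 = 1.453
Denominator: 1 + 0.124×6.8 + 0.049×11.6 = 2.412
R = 1.453/2.412 = 0.6024 kJ/s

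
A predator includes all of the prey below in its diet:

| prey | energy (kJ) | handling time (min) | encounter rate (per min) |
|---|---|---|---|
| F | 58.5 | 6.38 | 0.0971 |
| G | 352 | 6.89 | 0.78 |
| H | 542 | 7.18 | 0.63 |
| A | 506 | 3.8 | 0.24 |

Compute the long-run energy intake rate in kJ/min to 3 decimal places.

Energy encountered per unit search time: 0.0971×58.5 + 0.78×352 + 0.63×542 + 0.24×506 = 743.1 kJ/min.
Handling time per unit search time: 0.0971×6.38 + 0.78×6.89 + 0.63×7.18 + 0.24×3.8 = 11.43.
Rate = 743.1/(1 + 11.43) = 59.79 kJ/min.

59.790 kJ/min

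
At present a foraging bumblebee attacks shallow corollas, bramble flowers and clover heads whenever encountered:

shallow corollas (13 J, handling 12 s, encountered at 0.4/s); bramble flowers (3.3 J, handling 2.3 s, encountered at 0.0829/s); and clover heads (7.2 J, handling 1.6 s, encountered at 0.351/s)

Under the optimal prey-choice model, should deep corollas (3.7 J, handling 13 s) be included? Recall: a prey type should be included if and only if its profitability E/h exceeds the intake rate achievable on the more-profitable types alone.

No

Current rate: (0.4×13 + 0.0829×3.3 + 0.351×7.2)/(1 + 0.4×12 + 0.0829×2.3 + 0.351×1.6) = 1.221 J/s.
deep corollas: E/h = 3.7/13 = 0.2846 J/s.
0.2846 < 1.221, so adding deep corollas would lower the average — exclude it.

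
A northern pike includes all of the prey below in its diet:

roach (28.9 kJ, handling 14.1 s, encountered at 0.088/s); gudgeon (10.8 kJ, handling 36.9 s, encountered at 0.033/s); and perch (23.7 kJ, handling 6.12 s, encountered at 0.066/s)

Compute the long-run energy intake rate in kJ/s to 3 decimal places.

1.156 kJ/s

R = Σλ_iE_i / (1 + Σλ_ih_i)
Numerator: 0.088×28.9 + 0.033×10.8 + 0.066×23.7 = 4.464
Denominator: 1 + 0.088×14.1 + 0.033×36.9 + 0.066×6.12 = 3.862
R = 4.464/3.862 = 1.156 kJ/s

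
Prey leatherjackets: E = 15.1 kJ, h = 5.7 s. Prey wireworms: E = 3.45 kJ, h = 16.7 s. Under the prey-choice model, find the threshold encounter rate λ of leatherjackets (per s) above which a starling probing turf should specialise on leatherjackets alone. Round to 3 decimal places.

The zero-one rule: include wireworms iff E₂/h₂ > λE₁/(1+λh₁). Equality gives the switch point.
λE₁h₂ = E₂ + λE₂h₁ ⇒ λ = E₂/(E₁h₂ − E₂h₁) = 3.45/(252.2 − 19.67) = 0.01484 per s.

0.015 per s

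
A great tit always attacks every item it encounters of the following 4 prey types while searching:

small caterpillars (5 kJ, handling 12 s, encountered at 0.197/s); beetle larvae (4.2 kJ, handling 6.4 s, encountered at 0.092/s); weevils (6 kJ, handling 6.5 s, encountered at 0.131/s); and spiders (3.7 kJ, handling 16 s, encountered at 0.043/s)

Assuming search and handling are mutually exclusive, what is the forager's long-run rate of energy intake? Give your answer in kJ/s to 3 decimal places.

Energy encountered per unit search time: 0.197×5 + 0.092×4.2 + 0.131×6 + 0.043×3.7 = 2.317 kJ/s.
Handling time per unit search time: 0.197×12 + 0.092×6.4 + 0.131×6.5 + 0.043×16 = 4.492.
Rate = 2.317/(1 + 4.492) = 0.4218 kJ/s.

0.422 kJ/s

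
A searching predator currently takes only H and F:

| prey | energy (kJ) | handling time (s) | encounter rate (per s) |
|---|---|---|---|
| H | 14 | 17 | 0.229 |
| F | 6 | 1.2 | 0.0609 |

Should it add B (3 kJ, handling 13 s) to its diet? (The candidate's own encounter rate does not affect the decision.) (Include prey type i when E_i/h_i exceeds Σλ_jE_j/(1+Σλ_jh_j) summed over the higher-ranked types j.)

Intake rate on the current diet: R = (0.229×14 + 0.0609×6) / (1 + 0.229×17 + 0.0609×1.2) = 3.571/4.966 = 0.7192 kJ/s.
Profitability of B: 3/13 = 0.2308 kJ/s.
0.2308 < 0.7192, so adding B would lower the average — exclude it.

No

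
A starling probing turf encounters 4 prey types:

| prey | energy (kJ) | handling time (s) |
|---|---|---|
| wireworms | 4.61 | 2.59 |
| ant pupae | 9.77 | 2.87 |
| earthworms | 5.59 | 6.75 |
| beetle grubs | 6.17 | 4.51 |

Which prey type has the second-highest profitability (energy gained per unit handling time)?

wireworms

Profitability E/h (kJ/s): wireworms = 4.61/2.59 = 1.78, ant pupae = 9.77/2.87 = 3.4, earthworms = 5.59/6.75 = 0.828, beetle grubs = 6.17/4.51 = 1.37.
Ranked: ant pupae > wireworms > beetle grubs > earthworms.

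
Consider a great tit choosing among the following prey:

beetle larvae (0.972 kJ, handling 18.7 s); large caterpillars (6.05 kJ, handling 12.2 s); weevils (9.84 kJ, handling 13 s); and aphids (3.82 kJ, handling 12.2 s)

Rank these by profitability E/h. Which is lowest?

In descending order of E/h:
weevils: 9.84/13 = 0.757 kJ/s
large caterpillars: 6.05/12.2 = 0.496 kJ/s
aphids: 3.82/12.2 = 0.313 kJ/s
beetle larvae: 0.972/18.7 = 0.052 kJ/s

beetle larvae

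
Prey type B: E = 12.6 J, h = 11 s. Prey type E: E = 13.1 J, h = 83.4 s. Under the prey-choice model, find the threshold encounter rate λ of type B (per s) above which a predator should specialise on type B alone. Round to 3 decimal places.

0.014 per s

The zero-one rule: include type E iff E₂/h₂ > λE₁/(1+λh₁). Equality gives the switch point.
λE₁h₂ = E₂ + λE₂h₁ ⇒ λ = E₂/(E₁h₂ − E₂h₁) = 13.1/(1051 − 144.1) = 0.01445 per s.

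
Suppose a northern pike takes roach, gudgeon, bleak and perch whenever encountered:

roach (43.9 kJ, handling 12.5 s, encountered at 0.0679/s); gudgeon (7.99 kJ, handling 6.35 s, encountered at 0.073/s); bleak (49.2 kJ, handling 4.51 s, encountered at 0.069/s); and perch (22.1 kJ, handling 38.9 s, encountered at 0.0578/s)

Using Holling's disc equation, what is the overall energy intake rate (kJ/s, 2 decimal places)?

1.69 kJ/s

R = Σλ_iE_i / (1 + Σλ_ih_i)
Numerator: 0.0679×43.9 + 0.073×7.99 + 0.069×49.2 + 0.0578×22.1 = 8.236
Denominator: 1 + 0.0679×12.5 + 0.073×6.35 + 0.069×4.51 + 0.0578×38.9 = 4.872
R = 8.236/4.872 = 1.691 kJ/s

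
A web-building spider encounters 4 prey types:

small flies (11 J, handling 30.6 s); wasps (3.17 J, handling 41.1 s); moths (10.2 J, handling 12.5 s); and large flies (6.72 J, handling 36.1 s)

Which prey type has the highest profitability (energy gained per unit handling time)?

In descending order of E/h:
moths: 10.2/12.5 = 0.816 J/s
small flies: 11/30.6 = 0.359 J/s
large flies: 6.72/36.1 = 0.186 J/s
wasps: 3.17/41.1 = 0.0771 J/s

moths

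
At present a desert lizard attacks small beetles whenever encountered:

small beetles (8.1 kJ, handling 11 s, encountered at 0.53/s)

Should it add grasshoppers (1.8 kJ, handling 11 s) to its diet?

No

On small beetles alone, R = ΣλE/(1+Σλh) = 4.293/6.83 = 0.6286 kJ/s.
grasshoppers: E/h = 1.8/11 = 0.1636 kJ/s.
Since 0.1636 < R, time spent handling grasshoppers is better spent searching.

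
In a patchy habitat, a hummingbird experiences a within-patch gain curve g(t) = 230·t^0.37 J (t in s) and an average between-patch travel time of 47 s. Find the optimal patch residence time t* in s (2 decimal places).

Optimal t* satisfies g'(t*) = g(t*)/(T + t*).
g'(t) = 0.37·230·t^-0.63. Setting 0.37·230·t^-0.63 = 230·t^0.37/(47+t) gives 0.37(47+t) = t, so 0.63·t = 0.37×47.
t* = 0.37×47/0.63 = 27.6 s.

27.60 s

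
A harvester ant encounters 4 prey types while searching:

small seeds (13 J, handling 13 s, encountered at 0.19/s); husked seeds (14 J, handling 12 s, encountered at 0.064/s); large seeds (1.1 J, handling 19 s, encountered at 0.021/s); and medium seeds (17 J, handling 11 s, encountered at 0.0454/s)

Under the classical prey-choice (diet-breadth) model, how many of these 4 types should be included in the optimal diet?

3

Rank by E/h (J/s): medium seeds 1.55, husked seeds 1.17, small seeds 1, large seeds 0.0579. Include each in turn until the next type's E/h falls below the running intake rate.
Rate on top 1: 0.5147. husked seeds: 1.17 > 0.5147 → include.
Rate on top 2: 0.7356. small seeds: 1 > 0.7356 → include.
Rate on top 3: 0.8734. large seeds: 0.0579 < 0.8734 → exclude; stop.
Optimal diet: medium seeds, husked seeds, small seeds — 3 of 4 types.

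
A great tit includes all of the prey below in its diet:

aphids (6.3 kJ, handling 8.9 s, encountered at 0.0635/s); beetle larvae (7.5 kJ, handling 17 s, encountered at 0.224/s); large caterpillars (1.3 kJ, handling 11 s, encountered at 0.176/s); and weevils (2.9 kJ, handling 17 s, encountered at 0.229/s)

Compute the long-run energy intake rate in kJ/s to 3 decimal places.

0.265 kJ/s

R = Σλ_iE_i / (1 + Σλ_ih_i)
Numerator: 0.0635×6.3 + 0.224×7.5 + 0.176×1.3 + 0.229×2.9 = 2.973
Denominator: 1 + 0.0635×8.9 + 0.224×17 + 0.176×11 + 0.229×17 = 11.2
R = 2.973/11.2 = 0.2654 kJ/s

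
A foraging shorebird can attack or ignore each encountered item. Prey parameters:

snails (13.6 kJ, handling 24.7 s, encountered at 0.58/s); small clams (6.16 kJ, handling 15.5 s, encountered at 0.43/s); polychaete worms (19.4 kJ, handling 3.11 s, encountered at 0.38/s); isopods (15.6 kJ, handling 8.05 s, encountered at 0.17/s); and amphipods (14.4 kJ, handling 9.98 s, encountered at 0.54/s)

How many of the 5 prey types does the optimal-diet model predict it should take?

1

Rank by E/h (kJ/s): polychaete worms 6.24, isopods 1.94, amphipods 1.44, snails 0.551, small clams 0.397. Include each in turn until the next type's E/h falls below the running intake rate.
Rate on top 1: 3.379. isopods: 1.94 < 3.379 → exclude; stop.
Optimal diet: polychaete worms — 1 of 5 types.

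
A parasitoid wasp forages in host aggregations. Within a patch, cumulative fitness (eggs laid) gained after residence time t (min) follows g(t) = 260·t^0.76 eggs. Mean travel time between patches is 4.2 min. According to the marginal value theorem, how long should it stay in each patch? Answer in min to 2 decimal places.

13.30 min

Optimal t* satisfies g'(t*) = g(t*)/(T + t*).
g'(t) = 0.76·260·t^-0.24. Setting 0.76·260·t^-0.24 = 260·t^0.76/(4.2+t) gives 0.76(4.2+t) = t, so 0.24·t = 0.76×4.2.
t* = 0.76×4.2/0.24 = 13.3 min.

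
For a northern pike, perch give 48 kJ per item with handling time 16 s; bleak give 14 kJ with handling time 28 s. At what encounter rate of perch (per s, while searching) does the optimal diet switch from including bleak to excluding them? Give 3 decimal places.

Drop bleak once their profitability E₂/h₂ falls below the rate achievable on perch alone: E₂/h₂ = λE₁/(1 + λh₁).
Solve for λ: λE₁h₂ = E₂(1 + λh₁) → λ(E₁h₂ − E₂h₁) = E₂ → λ = E₂/(E₁h₂ − E₂h₁).
λ = 14/(48×28 − 14×16) = 14/1120 = 0.0125 per s.

0.013 per s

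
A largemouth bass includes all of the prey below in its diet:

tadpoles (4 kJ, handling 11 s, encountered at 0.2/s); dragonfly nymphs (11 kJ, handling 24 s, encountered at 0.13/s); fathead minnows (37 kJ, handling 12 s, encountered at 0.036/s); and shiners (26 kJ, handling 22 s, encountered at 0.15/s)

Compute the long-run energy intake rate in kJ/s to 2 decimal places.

0.74 kJ/s

R = Σλ_iE_i / (1 + Σλ_ih_i)
Numerator: 0.2×4 + 0.13×11 + 0.036×37 + 0.15×26 = 7.462
Denominator: 1 + 0.2×11 + 0.13×24 + 0.036×12 + 0.15×22 = 10.05
R = 7.462/10.05 = 0.7423 kJ/s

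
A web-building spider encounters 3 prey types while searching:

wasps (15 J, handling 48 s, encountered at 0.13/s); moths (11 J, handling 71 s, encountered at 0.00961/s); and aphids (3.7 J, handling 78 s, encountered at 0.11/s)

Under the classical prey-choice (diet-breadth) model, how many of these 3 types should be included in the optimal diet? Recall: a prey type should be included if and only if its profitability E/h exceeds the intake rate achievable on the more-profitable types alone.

1

Profitabilities (E/h, J/s): wasps 0.312, moths 0.155, aphids 0.0474. Add prey in this order while the next type's profitability exceeds the intake rate on those already taken.
Rate on top 1: 0.2693. moths: 0.155 < 0.2693 → exclude; stop.
Optimal diet: wasps — 1 of 3 types.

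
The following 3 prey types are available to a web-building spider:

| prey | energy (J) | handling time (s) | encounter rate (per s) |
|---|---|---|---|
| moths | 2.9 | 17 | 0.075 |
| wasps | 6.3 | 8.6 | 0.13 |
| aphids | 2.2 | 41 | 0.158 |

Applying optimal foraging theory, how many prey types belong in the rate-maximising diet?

Rank by E/h (J/s): wasps 0.733, moths 0.171, aphids 0.0537. Include each in turn until the next type's E/h falls below the running intake rate.
Rate on top 1: 0.3867. moths: 0.171 < 0.3867 → exclude; stop.
Optimal diet: wasps — 1 of 3 types.

1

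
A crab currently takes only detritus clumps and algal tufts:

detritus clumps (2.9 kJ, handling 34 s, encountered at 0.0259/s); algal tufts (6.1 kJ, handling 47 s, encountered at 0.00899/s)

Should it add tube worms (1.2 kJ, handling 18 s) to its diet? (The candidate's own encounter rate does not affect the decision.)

Yes

Current rate: (0.0259×2.9 + 0.00899×6.1)/(1 + 0.0259×34 + 0.00899×47) = 0.05642 kJ/s.
Profitability of tube worms: 1.2/18 = 0.06667 kJ/s.
Since 0.06667 > R, including tube worms increases the long-run rate.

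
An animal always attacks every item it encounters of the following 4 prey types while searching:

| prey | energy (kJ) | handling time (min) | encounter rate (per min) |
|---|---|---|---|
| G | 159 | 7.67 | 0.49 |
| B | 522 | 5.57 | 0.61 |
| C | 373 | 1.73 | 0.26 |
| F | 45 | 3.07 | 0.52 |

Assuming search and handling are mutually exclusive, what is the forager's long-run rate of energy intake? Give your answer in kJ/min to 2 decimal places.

R = (0.49×159 + 0.61×522 + 0.26×373 + 0.52×45) / (1 + 0.49×7.67 + 0.61×5.57 + 0.26×1.73 + 0.52×3.07) = 516.7/10.2 = 50.65 kJ/min.

50.65 kJ/min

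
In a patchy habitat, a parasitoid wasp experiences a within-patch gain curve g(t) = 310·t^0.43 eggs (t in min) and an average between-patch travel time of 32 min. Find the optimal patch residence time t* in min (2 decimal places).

24.14 min

Maximise g(t)/(T+t): set derivative to zero → g'(t)(T+t) = g(t).
g'(t) = 0.43·310·t^-0.57. Setting 0.43·310·t^-0.57 = 310·t^0.43/(32+t) gives 0.43(32+t) = t, so 0.57·t = 0.43×32.
t* = 0.43×32/0.57 = 24.14 min.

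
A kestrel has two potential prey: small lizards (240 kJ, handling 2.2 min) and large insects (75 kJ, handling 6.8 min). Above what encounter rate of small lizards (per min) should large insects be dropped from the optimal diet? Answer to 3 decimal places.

0.051 per min

The zero-one rule: include large insects iff E₂/h₂ > λE₁/(1+λh₁). Equality gives the switch point.
λE₁h₂ = E₂ + λE₂h₁ ⇒ λ = E₂/(E₁h₂ − E₂h₁) = 75/(1632 − 165) = 0.05112 per min.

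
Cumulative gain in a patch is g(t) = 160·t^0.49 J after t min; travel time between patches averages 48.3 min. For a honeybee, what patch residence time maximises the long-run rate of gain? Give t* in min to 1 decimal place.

Optimal t* satisfies g'(t*) = g(t*)/(T + t*).
g'(t) = 0.49·160·t^-0.51. Setting 0.49·160·t^-0.51 = 160·t^0.49/(48.3+t) gives 0.49(48.3+t) = t, so 0.51·t = 0.49×48.3.
t* = 0.49×48.3/0.51 = 46.41 min.

46.4 min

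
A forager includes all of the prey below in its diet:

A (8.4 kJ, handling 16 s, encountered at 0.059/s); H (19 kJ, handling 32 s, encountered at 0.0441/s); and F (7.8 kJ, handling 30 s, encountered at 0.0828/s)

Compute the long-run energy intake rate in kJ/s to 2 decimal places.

R = Σλ_iE_i / (1 + Σλ_ih_i)
Numerator: 0.059×8.4 + 0.0441×19 + 0.0828×7.8 = 1.979
Denominator: 1 + 0.059×16 + 0.0441×32 + 0.0828×30 = 5.839
R = 1.979/5.839 = 0.339 kJ/s

0.34 kJ/s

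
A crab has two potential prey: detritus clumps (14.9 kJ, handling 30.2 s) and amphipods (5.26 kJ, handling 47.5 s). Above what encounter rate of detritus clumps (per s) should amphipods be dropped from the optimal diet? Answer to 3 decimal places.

Drop amphipods once their profitability E₂/h₂ falls below the rate achievable on detritus clumps alone: E₂/h₂ = λE₁/(1 + λh₁).
Solve for λ: λE₁h₂ = E₂(1 + λh₁) → λ(E₁h₂ − E₂h₁) = E₂ → λ = E₂/(E₁h₂ − E₂h₁).
λ = 5.26/(14.9×47.5 − 5.26×30.2) = 5.26/548.9 = 0.009583 per s.

0.010 per s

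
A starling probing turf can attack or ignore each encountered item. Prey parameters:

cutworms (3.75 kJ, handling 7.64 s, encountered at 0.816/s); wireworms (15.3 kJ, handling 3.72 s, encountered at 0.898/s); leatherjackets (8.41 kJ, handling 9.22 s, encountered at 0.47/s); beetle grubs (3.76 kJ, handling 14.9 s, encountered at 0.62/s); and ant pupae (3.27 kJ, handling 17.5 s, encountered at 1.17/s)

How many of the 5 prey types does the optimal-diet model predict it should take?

1

Profitabilities (E/h, kJ/s): wireworms 4.11, leatherjackets 0.912, cutworms 0.491, beetle grubs 0.252, ant pupae 0.187. Add prey in this order while the next type's profitability exceeds the intake rate on those already taken.
Rate on top 1: 3.165. leatherjackets: 0.912 < 3.165 → exclude; stop.
Optimal diet: wireworms — 1 of 5 types.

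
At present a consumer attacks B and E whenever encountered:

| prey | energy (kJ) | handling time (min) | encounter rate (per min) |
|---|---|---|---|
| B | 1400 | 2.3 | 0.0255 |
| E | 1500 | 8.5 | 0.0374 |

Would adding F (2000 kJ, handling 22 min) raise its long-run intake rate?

On B and E alone, R = ΣλE/(1+Σλh) = 91.8/1.377 = 66.69 kJ/min.
Profitability of F: 2000/22 = 90.91 kJ/min.
90.91 > 66.69, so adding F raises the average — include it.

Yes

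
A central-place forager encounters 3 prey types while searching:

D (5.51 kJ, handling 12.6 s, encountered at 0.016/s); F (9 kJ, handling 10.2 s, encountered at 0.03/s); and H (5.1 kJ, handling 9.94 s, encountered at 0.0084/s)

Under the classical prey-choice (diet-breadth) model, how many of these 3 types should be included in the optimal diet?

3

Profitabilities (E/h, kJ/s): F 0.882, H 0.513, D 0.437. Add prey in this order while the next type's profitability exceeds the intake rate on those already taken.
Rate on top 1: 0.2067. H: 0.513 > 0.2067 → include.
Rate on top 2: 0.2251. D: 0.437 > 0.2251 → include.
Optimal diet: F, H, D — 3 of 3 types.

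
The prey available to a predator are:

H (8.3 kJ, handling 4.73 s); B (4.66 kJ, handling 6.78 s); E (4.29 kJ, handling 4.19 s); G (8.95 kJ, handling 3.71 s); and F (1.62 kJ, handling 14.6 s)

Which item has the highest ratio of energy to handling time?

Profitability E/h (kJ/s): H = 8.3/4.73 = 1.75, B = 4.66/6.78 = 0.687, E = 4.29/4.19 = 1.02, G = 8.95/3.71 = 2.41, F = 1.62/14.6 = 0.111.
Ranked: G > H > E > B > F.

G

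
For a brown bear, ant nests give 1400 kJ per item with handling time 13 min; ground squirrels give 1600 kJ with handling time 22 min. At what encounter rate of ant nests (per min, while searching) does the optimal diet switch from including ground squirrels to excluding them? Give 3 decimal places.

0.160 per min

At the threshold, the rate on ant nests alone equals the profitability of ground squirrels: λ·1400/(1 + λ·13) = 1600/22 = 72.73.
Rearranging, λ(1400 − 72.73×13) = 72.73, so λ = 72.73/454.5 = 0.16 per min.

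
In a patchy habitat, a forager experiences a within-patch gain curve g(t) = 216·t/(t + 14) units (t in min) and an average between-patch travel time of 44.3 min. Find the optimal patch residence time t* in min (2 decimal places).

24.90 min

By the marginal value theorem, leave when the instantaneous gain rate g'(t) equals the habitat-wide average g(t)/(T + t).
g'(t) = 216·14/(t + 14)². Setting 216·14/(t+14)² = 216t/[(t+14)(44.3+t)] gives 14(44.3+t) = t(t+14), so t² = 14×44.3 = 620.2.
t* = √620.2 = 24.9 min.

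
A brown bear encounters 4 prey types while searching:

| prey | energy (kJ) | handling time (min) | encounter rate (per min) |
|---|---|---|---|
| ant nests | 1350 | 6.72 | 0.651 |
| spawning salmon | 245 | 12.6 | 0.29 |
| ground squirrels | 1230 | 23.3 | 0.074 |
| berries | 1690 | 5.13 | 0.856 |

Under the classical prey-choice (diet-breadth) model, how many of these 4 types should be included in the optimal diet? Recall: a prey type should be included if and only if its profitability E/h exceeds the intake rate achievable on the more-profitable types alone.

Profitabilities (E/h, kJ/min): berries 329, ant nests 201, ground squirrels 52.8, spawning salmon 19.4. Add prey in this order while the next type's profitability exceeds the intake rate on those already taken.
Rate on top 1: 268.3. ant nests: 201 < 268.3 → exclude; stop.
Optimal diet: berries — 1 of 4 types.

1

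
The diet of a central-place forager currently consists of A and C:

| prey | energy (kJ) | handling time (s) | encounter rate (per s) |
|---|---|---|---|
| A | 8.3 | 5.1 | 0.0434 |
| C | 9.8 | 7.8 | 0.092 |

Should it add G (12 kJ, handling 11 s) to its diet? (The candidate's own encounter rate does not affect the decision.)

Yes

Current rate: (0.0434×8.3 + 0.092×9.8)/(1 + 0.0434×5.1 + 0.092×7.8) = 0.6508 kJ/s.
Profitability of G: 12/11 = 1.091 kJ/s.
1.091 > 0.6508, so adding G raises the average — include it.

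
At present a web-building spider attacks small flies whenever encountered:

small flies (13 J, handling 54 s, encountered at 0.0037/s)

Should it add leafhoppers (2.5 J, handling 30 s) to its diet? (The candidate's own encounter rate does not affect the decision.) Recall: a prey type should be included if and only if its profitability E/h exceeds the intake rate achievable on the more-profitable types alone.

Yes

Intake rate on the current diet: R = (0.0037×13) / (1 + 0.0037×54) = 0.0481/1.2 = 0.04009 J/s.
leafhoppers: E/h = 2.5/30 = 0.08333 J/s.
Since 0.08333 > R, including leafhoppers increases the long-run rate.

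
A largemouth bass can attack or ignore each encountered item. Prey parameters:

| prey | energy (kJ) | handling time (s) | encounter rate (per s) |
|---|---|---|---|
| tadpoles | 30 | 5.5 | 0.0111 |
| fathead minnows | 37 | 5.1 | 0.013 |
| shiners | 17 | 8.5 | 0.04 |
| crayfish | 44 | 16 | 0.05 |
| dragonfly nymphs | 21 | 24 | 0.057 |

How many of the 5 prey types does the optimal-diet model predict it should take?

4

E/h in descending order: fathead minnows 7.25, tadpoles 5.45, crayfish 2.75, shiners 2, dragonfly nymphs 0.875 kJ/s. The optimal diet is the largest prefix of this list for which every included type satisfies E_i/h_i > R on the types above it.
Rate on top 1: 0.4511. tadpoles: 5.45 > 0.4511 → include.
Rate on top 2: 0.722. crayfish: 2.75 > 0.722 → include.
Rate on top 3: 1.564. shiners: 2 > 1.564 → include.
Rate on top 4: 1.629. dragonfly nymphs: 0.875 < 1.629 → exclude; stop.
Optimal diet: fathead minnows, tadpoles, crayfish, shiners — 4 of 5 types.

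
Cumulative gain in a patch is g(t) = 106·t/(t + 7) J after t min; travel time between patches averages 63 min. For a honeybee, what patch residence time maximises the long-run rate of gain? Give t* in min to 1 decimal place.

Optimal t* satisfies g'(t*) = g(t*)/(T + t*).
g'(t) = 106·7/(t + 7)². Setting 106·7/(t+7)² = 106t/[(t+7)(63+t)] gives 7(63+t) = t(t+7), so t² = 7×63 = 441.
t* = √441 = 21 min.

21.0 min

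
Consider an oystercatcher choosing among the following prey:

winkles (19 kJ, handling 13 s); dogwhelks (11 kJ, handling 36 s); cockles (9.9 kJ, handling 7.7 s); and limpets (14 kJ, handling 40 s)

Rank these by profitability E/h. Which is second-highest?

In descending order of E/h:
winkles: 19/13 = 1.46 kJ/s
cockles: 9.9/7.7 = 1.29 kJ/s
limpets: 14/40 = 0.35 kJ/s
dogwhelks: 11/36 = 0.306 kJ/s

cockles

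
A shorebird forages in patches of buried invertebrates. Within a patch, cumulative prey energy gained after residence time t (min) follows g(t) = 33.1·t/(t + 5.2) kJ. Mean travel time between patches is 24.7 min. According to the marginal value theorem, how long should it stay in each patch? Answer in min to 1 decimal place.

11.3 min

Maximise g(t)/(T+t): set derivative to zero → g'(t)(T+t) = g(t).
g'(t) = 33.1·5.2/(t + 5.2)². Setting 33.1·5.2/(t+5.2)² = 33.1t/[(t+5.2)(24.7+t)] gives 5.2(24.7+t) = t(t+5.2), so t² = 5.2×24.7 = 128.4.
t* = √128.4 = 11.33 min.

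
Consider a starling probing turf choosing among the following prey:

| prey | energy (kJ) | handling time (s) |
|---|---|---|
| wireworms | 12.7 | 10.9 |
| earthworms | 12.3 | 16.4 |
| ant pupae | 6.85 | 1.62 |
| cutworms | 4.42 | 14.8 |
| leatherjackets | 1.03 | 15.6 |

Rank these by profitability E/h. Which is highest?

Profitability E/h (kJ/s): wireworms = 12.7/10.9 = 1.17, earthworms = 12.3/16.4 = 0.75, ant pupae = 6.85/1.62 = 4.23, cutworms = 4.42/14.8 = 0.299, leatherjackets = 1.03/15.6 = 0.066.
Ranked: ant pupae > wireworms > earthworms > cutworms > leatherjackets.

ant pupae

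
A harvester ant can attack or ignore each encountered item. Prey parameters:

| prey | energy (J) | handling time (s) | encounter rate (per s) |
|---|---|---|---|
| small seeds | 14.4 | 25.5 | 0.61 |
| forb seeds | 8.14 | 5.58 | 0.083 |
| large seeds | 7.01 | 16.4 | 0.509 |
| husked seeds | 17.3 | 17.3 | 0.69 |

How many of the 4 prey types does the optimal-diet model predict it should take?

2

E/h in descending order: forb seeds 1.46, husked seeds 1, small seeds 0.565, large seeds 0.427 J/s. The optimal diet is the largest prefix of this list for which every included type satisfies E_i/h_i > R on the types above it.
Rate on top 1: 0.4618. husked seeds: 1 > 0.4618 → include.
Rate on top 2: 0.9412. small seeds: 0.565 < 0.9412 → exclude; stop.
Optimal diet: forb seeds, husked seeds — 2 of 4 types.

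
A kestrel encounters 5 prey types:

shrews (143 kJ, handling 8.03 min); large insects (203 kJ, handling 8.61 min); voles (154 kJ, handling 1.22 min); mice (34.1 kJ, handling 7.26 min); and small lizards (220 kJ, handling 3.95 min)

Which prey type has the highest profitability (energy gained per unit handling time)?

voles

Profitability E/h (kJ/min): shrews = 143/8.03 = 17.8, large insects = 203/8.61 = 23.6, voles = 154/1.22 = 126, mice = 34.1/7.26 = 4.7, small lizards = 220/3.95 = 55.7.
Ranked: voles > small lizards > large insects > shrews > mice.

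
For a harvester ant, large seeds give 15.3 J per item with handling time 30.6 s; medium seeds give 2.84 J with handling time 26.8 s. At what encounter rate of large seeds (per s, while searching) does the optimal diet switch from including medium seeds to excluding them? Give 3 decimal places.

0.009 per s

At the threshold, the rate on large seeds alone equals the profitability of medium seeds: λ·15.3/(1 + λ·30.6) = 2.84/26.8 = 0.106.
Rearranging, λ(15.3 − 0.106×30.6) = 0.106, so λ = 0.106/12.06 = 0.008789 per s.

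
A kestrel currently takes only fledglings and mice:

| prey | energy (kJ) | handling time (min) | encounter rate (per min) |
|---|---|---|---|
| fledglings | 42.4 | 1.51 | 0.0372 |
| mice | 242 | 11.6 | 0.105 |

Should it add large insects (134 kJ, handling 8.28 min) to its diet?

On fledglings and mice alone, R = ΣλE/(1+Σλh) = 26.99/2.274 = 11.87 kJ/min.
Profitability of large insects: 134/8.28 = 16.18 kJ/min.
Since 16.18 > R, including large insects increases the long-run rate.

Yes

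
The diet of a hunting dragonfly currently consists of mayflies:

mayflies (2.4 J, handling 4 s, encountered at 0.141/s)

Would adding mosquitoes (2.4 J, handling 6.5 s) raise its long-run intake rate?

On mayflies alone, R = ΣλE/(1+Σλh) = 0.3384/1.564 = 0.2164 J/s.
mosquitoes: E/h = 2.4/6.5 = 0.3692 J/s.
0.3692 > 0.2164, so adding mosquitoes raises the average — include it.

Yes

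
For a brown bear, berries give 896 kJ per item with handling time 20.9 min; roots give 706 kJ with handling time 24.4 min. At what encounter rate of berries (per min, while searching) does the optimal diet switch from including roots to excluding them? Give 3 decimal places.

At the threshold, the rate on berries alone equals the profitability of roots: λ·896/(1 + λ·20.9) = 706/24.4 = 28.93.
Rearranging, λ(896 − 28.93×20.9) = 28.93, so λ = 28.93/291.3 = 0.09934 per min.

0.099 per min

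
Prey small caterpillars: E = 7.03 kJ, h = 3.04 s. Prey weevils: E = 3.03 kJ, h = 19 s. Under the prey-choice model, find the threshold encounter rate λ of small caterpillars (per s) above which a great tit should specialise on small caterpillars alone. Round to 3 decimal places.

0.024 per s

The zero-one rule: include weevils iff E₂/h₂ > λE₁/(1+λh₁). Equality gives the switch point.
λE₁h₂ = E₂ + λE₂h₁ ⇒ λ = E₂/(E₁h₂ − E₂h₁) = 3.03/(133.6 − 9.211) = 0.02436 per s.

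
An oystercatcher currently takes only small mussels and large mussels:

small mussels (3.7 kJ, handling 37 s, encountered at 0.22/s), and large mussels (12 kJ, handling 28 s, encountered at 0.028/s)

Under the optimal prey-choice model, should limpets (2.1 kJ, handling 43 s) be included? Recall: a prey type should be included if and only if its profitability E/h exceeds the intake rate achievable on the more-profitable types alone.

No

On small mussels and large mussels alone, R = ΣλE/(1+Σλh) = 1.15/9.924 = 0.1159 kJ/s.
limpets: E/h = 2.1/43 = 0.04884 kJ/s.
0.04884 < 0.1159, so adding limpets would lower the average — exclude it.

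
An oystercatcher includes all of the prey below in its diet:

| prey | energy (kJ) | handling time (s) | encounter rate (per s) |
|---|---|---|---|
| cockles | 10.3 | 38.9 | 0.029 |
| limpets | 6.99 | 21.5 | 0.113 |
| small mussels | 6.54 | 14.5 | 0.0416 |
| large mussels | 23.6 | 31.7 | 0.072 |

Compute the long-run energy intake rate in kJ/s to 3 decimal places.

0.411 kJ/s

Energy encountered per unit search time: 0.029×10.3 + 0.113×6.99 + 0.0416×6.54 + 0.072×23.6 = 3.06 kJ/s.
Handling time per unit search time: 0.029×38.9 + 0.113×21.5 + 0.0416×14.5 + 0.072×31.7 = 6.443.
Rate = 3.06/(1 + 6.443) = 0.4111 kJ/s.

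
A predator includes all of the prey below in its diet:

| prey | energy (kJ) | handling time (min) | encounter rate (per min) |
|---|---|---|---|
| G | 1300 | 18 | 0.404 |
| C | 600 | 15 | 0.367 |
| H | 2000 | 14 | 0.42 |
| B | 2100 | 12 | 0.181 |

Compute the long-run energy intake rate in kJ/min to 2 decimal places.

R = Σλ_iE_i / (1 + Σλ_ih_i)
Numerator: 0.404×1300 + 0.367×600 + 0.42×2000 + 0.181×2100 = 1966
Denominator: 1 + 0.404×18 + 0.367×15 + 0.42×14 + 0.181×12 = 21.83
R = 1966/21.83 = 90.04 kJ/min

90.04 kJ/min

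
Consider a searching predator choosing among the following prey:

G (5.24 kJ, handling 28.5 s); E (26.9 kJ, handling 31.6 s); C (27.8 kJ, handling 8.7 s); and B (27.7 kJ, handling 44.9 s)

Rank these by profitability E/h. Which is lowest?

Profitability E/h (kJ/s): G = 5.24/28.5 = 0.184, E = 26.9/31.6 = 0.851, C = 27.8/8.7 = 3.2, B = 27.7/44.9 = 0.617.
Ranked: C > E > B > G.

G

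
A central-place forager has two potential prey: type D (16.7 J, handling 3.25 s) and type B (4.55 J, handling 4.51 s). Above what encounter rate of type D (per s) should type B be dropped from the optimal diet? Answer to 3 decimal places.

The zero-one rule: include type B iff E₂/h₂ > λE₁/(1+λh₁). Equality gives the switch point.
λE₁h₂ = E₂ + λE₂h₁ ⇒ λ = E₂/(E₁h₂ − E₂h₁) = 4.55/(75.32 − 14.79) = 0.07517 per s.

0.075 per s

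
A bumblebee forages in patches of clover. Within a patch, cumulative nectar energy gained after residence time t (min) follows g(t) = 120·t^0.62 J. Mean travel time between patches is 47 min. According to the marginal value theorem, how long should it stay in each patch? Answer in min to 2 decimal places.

By the marginal value theorem, leave when the instantaneous gain rate g'(t) equals the habitat-wide average g(t)/(T + t).
g'(t) = 0.62·120·t^-0.38. Setting 0.62·120·t^-0.38 = 120·t^0.62/(47+t) gives 0.62(47+t) = t, so 0.38·t = 0.62×47.
t* = 0.62×47/0.38 = 76.68 min.

76.68 min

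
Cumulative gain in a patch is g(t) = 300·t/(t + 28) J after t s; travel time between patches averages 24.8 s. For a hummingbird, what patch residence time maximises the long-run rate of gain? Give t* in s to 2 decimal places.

Optimal t* satisfies g'(t*) = g(t*)/(T + t*).
g'(t) = 300·28/(t + 28)². Setting 300·28/(t+28)² = 300t/[(t+28)(24.8+t)] gives 28(24.8+t) = t(t+28), so t² = 28×24.8 = 694.4.
t* = √694.4 = 26.35 s.

26.35 s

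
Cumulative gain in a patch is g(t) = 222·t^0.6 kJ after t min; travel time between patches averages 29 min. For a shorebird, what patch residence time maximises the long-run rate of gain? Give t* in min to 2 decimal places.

Optimal t* satisfies g'(t*) = g(t*)/(T + t*).
g'(t) = 0.6·222·t^-0.4. Setting 0.6·222·t^-0.4 = 222·t^0.6/(29+t) gives 0.6(29+t) = t, so 0.40·t = 0.6×29.
t* = 0.6×29/0.40 = 43.5 min.

43.50 min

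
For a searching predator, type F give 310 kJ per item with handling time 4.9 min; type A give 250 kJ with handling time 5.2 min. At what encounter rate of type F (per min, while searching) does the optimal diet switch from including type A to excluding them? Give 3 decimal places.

0.646 per min

Drop type A once their profitability E₂/h₂ falls below the rate achievable on type F alone: E₂/h₂ = λE₁/(1 + λh₁).
Solve for λ: λE₁h₂ = E₂(1 + λh₁) → λ(E₁h₂ − E₂h₁) = E₂ → λ = E₂/(E₁h₂ − E₂h₁).
λ = 250/(310×5.2 − 250×4.9) = 250/387 = 0.646 per min.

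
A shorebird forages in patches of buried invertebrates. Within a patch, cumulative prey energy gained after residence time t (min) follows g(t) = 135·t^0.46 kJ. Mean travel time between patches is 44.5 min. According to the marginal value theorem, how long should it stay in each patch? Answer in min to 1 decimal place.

Maximise g(t)/(T+t): set derivative to zero → g'(t)(T+t) = g(t).
g'(t) = 0.46·135·t^-0.54. Setting 0.46·135·t^-0.54 = 135·t^0.46/(44.5+t) gives 0.46(44.5+t) = t, so 0.54·t = 0.46×44.5.
t* = 0.46×44.5/0.54 = 37.91 min.

37.9 min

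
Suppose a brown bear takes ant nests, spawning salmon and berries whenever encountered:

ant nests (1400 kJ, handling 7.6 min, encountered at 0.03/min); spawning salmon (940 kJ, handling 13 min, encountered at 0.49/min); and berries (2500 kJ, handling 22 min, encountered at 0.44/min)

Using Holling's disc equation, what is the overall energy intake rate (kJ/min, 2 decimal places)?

92.75 kJ/min

Energy encountered per unit search time: 0.03×1400 + 0.49×940 + 0.44×2500 = 1603 kJ/min.
Handling time per unit search time: 0.03×7.6 + 0.49×13 + 0.44×22 = 16.28.
Rate = 1603/(1 + 16.28) = 92.75 kJ/min.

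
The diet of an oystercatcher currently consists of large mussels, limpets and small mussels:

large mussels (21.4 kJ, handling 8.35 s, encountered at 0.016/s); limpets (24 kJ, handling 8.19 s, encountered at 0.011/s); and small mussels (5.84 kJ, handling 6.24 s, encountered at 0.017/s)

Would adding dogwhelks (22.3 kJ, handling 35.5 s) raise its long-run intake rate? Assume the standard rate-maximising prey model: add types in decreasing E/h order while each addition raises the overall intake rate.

Intake rate on the current diet: R = (0.016×21.4 + 0.011×24 + 0.017×5.84) / (1 + 0.016×8.35 + 0.011×8.19 + 0.017×6.24) = 0.7057/1.33 = 0.5307 kJ/s.
Profitability of dogwhelks: 22.3/35.5 = 0.6282 kJ/s.
0.6282 > 0.5307, so adding dogwhelks raises the average — include it.

Yes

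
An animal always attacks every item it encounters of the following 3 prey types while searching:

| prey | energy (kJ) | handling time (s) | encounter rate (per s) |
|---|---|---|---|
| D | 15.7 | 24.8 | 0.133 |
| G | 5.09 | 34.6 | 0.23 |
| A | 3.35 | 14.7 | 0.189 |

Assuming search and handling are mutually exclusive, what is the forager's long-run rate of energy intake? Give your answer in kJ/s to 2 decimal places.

0.26 kJ/s

Energy encountered per unit search time: 0.133×15.7 + 0.23×5.09 + 0.189×3.35 = 3.892 kJ/s.
Handling time per unit search time: 0.133×24.8 + 0.23×34.6 + 0.189×14.7 = 14.03.
Rate = 3.892/(1 + 14.03) = 0.2589 kJ/s.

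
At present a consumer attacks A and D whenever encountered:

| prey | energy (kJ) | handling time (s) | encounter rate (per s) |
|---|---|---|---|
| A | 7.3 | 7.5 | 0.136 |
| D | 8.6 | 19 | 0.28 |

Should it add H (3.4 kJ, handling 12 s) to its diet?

Current rate: (0.136×7.3 + 0.28×8.6)/(1 + 0.136×7.5 + 0.28×19) = 0.4633 kJ/s.
Profitability of H: 3.4/12 = 0.2833 kJ/s.
0.2833 < 0.4633, so adding H would lower the average — exclude it.

No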